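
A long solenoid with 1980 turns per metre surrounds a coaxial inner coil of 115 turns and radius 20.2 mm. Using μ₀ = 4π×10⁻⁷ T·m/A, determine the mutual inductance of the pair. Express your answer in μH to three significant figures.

The outer solenoid produces a uniform field B₁ = μ₀n₁I₁ across the inner coil,
so the flux linkage is N₂Φ = N₂B₁A₂ = μ₀n₁N₂A₂·I₁, giving M = μ₀n₁N₂A₂.
A₂ = πr² = π(2.020×10^-2 m)² = 1.282×10^-3 m².
M = (4π×10⁻⁷)(1980)(115)(1.282×10^-3) = 3.668×10^-4 H.

M ≈ 367 μH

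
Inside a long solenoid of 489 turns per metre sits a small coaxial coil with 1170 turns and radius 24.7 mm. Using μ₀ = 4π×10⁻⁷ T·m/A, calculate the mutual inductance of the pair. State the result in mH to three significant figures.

The outer solenoid produces a uniform field B₁ = μ₀n₁I₁ across the inner coil,
so the flux linkage is N₂Φ = N₂B₁A₂ = μ₀n₁N₂A₂·I₁, giving M = μ₀n₁N₂A₂.
A₂ = πr² = π(2.470×10^-2 m)² = 1.917×10^-3 m².
M = (4π×10⁻⁷)(489)(1170)(1.917×10^-3) = 1.378×10^-3 H.

M ≈ 1.38 mH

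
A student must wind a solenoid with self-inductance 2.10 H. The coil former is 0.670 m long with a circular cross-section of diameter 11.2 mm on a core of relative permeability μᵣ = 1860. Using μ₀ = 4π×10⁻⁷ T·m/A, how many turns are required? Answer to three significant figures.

N ≈ 2470 turns

A = π(d/2)² = π(5.600×10^-3 m)² = 9.852×10^-5 m².
From L = μ₀μᵣN²A/ℓ, N = √(Lℓ / (μ₀μᵣA)).
N = √[(2.1)(0.67) / ((4π×10⁻⁷)(1860)×9.852×10^-5)] = √(6.110×10^6) ≈ 2471.9.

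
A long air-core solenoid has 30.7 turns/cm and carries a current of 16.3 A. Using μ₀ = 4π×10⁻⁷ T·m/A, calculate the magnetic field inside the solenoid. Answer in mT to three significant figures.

Inside a long solenoid, B = μ₀nI.
B = (4π×10⁻⁷)(3.070×10^3 m⁻¹)(16.3 A) = 6.288×10^-2 T.

B ≈ 62.9 mT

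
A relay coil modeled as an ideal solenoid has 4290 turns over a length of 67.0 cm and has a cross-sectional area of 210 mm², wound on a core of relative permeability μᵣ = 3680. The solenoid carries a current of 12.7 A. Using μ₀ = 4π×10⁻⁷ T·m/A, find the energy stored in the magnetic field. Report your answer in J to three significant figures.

U ≈ 2150 J

A = 210 mm² = 2.100×10^-4 m².
L = μ₀μᵣN²A/ℓ = (4π×10⁻⁷)(3680)(4290)²(2.100×10^-4)/(0.67) = 26.68 H.
U = ½LI² = ½(26.68)(12.7)² = 2.151×10^3 J.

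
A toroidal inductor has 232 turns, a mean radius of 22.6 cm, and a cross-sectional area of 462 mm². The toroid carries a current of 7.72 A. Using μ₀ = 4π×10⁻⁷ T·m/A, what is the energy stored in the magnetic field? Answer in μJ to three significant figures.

U ≈ 656 μJ

L = μ₀N²A/(2πR) = (4π×10⁻⁷)(232)²(4.620×10^-4)/(2π×0.226) = 2.201×10^-5 H.
U = ½LI² = ½(2.201×10^-5)(7.72)² = 6.558×10^-4 J.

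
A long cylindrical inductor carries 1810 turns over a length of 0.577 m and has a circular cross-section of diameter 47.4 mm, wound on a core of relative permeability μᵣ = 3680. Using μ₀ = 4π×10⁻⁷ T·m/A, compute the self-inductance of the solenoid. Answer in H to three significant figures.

A = π(d/2)² = π(2.370×10^-2 m)² = 1.7646×10^-3 m².
For a long solenoid, L = μ₀μᵣN²A/ℓ.
L = (4π×10⁻⁷)(3680)(1810)²(1.7646×10^-3)/(0.577 m) = 46.33 H.

L ≈ 46.3 H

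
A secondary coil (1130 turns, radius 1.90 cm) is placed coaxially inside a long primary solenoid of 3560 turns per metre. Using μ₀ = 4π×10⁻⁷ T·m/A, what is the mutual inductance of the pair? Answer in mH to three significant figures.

The outer solenoid produces a uniform field B₁ = μ₀n₁I₁ across the inner coil,
so the flux linkage is N₂Φ = N₂B₁A₂ = μ₀n₁N₂A₂·I₁, giving M = μ₀n₁N₂A₂.
A₂ = πr² = π(1.900×10^-2 m)² = 1.134×10^-3 m².
M = (4π×10⁻⁷)(3560)(1130)(1.134×10^-3) = 5.733×10^-3 H.

M ≈ 5.73 mH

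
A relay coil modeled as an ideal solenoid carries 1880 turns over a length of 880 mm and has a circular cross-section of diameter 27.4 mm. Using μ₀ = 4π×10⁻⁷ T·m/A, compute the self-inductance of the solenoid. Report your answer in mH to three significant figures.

A = π(d/2)² = π(1.370×10^-2 m)² = 5.896×10^-4 m².
For a long solenoid, L = μ₀N²A/ℓ.
L = (4π×10⁻⁷)(1880)²(5.896×10^-4)/(0.88 m) = 2.976×10^-3 H.

L ≈ 2.98 mH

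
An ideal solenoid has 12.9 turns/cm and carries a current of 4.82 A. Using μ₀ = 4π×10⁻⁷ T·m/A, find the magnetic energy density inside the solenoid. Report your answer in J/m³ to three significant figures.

u ≈ 24.3 J/m³

B = μ₀nI = (4π×10⁻⁷)(1.290×10^3)(4.82) = 7.814×10^-3 T.
u = B²/(2μ₀) = (7.814×10^-3)²/(2×4π×10⁻⁷) = 24.29 J/m³.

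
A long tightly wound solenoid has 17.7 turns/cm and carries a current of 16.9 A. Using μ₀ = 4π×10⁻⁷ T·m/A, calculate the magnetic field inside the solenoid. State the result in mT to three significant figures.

B ≈ 37.6 mT

Inside a long solenoid, B = μ₀nI.
B = (4π×10⁻⁷)(1.770×10^3 m⁻¹)(16.9 A) = 3.759×10^-2 T.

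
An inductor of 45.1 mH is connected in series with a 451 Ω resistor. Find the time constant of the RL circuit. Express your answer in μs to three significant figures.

τ = L/R = (4.510×10^-2 H)/(451 Ω) = 1.000×10^-4 s.

τ ≈ 100 μs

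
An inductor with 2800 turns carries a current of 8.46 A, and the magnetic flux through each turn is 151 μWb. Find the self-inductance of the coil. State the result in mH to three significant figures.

Self-inductance is defined by L = NΦ_B/I (flux linkage over current).
L = (2800)(1.510×10^-4 Wb)/(8.46 A) = 4.998×10^-2 H.

L ≈ 50.0 mH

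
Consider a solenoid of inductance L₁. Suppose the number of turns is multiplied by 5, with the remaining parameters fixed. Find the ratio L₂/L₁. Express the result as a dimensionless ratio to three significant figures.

L₂/L₁ = 25.0

For a solenoid, L ∝ μᵣN²A/ℓ.
L₂/L₁ = (5)^2 = 25.0.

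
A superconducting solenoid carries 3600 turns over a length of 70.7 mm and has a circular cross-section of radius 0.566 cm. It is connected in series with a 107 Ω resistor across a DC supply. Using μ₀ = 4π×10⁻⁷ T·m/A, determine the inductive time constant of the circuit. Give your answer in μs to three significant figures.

τ ≈ 217 μs

A = πr² = π(5.660×10^-3 m)² = 1.006×10^-4 m².
L = μ₀N²A/ℓ = (4π×10⁻⁷)(3600)²(1.006×10^-4)/(7.070×10^-2) = 2.318×10^-2 H.
τ = L/R = (2.318×10^-2)/(107) = 2.167×10^-4 s.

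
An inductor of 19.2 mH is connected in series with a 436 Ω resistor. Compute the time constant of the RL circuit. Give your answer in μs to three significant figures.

τ ≈ 44.0 μs

τ = L/R = (1.920×10^-2 H)/(436 Ω) = 4.404×10^-5 s.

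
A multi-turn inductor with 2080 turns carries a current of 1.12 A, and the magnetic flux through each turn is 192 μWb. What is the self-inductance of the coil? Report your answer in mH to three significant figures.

Self-inductance is defined by L = NΦ_B/I (flux linkage over current).
L = (2080)(1.920×10^-4 Wb)/(1.12 A) = 0.3566 H.

L ≈ 357 mH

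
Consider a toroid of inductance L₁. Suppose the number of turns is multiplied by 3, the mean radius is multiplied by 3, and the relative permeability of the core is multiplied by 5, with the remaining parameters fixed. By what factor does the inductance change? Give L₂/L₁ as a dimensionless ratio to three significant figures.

For a toroid, L ∝ μᵣN²A/R.
L₂/L₁ = (3)^2 × (3)^-1 × (5) = 15.0.

L₂/L₁ = 15.0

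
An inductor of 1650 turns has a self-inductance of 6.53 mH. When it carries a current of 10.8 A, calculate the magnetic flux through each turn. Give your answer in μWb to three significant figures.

Φ_B ≈ 42.7 μWb

From L = NΦ_B/I, the flux per turn is Φ_B = LI/N.
Φ_B = (6.530×10^-3 H)(10.8 A)/1650 = 4.274×10^-5 Wb.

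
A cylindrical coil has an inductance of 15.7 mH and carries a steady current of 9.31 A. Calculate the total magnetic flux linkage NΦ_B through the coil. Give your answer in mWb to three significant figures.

NΦ_B ≈ 146 mWb

From L = NΦ_B/I, the flux linkage is NΦ_B = LI.
NΦ_B = (1.570×10^-2 H)(9.31 A) = 0.1462 Wb.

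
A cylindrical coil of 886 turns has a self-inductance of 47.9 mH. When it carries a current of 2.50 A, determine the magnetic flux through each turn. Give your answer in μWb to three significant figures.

Φ_B ≈ 135 μWb

From L = NΦ_B/I, the flux per turn is Φ_B = LI/N.
Φ_B = (4.790×10^-2 H)(2.50 A)/886 = 1.352×10^-4 Wb.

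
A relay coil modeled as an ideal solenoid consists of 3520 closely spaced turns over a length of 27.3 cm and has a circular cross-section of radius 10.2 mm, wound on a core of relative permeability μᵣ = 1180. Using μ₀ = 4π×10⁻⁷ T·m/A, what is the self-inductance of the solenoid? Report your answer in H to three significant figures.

A = πr² = π(1.020×10^-2 m)² = 3.269×10^-4 m².
For a long solenoid, L = μ₀μᵣN²A/ℓ.
L = (4π×10⁻⁷)(1180)(3520)²(3.269×10^-4)/(0.273 m) = 22 H.

L ≈ 22.0 H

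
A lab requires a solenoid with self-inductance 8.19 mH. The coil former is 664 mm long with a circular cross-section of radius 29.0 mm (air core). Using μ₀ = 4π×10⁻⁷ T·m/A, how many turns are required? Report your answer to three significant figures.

A = πr² = π(2.900×10^-2 m)² = 2.642×10^-3 m².
From L = μ₀N²A/ℓ, N = √(Lℓ / (μ₀A)).
N = √[(8.190×10^-3)(0.664) / ((4π×10⁻⁷)×2.642×10^-3)] = √(1.638×10^6) ≈ 1279.8.

N ≈ 1280 turns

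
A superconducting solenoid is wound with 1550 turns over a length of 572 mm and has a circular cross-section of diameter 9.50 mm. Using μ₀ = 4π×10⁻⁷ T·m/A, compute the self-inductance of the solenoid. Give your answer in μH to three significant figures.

A = π(d/2)² = π(4.750×10^-3 m)² = 7.088×10^-5 m².
For a long solenoid, L = μ₀N²A/ℓ.
L = (4π×10⁻⁷)(1550)²(7.088×10^-5)/(0.572 m) = 3.741×10^-4 H.

L ≈ 374 μH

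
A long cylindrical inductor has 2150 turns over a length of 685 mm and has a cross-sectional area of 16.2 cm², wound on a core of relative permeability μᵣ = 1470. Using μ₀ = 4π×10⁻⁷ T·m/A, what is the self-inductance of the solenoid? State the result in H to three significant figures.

L ≈ 20.2 H

A = 16.2 cm² = 1.620×10^-3 m².
For a long solenoid, L = μ₀μᵣN²A/ℓ.
L = (4π×10⁻⁷)(1470)(2150)²(1.620×10^-3)/(0.685 m) = 20.19 H.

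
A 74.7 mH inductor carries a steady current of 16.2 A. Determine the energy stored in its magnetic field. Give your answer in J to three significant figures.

Stored magnetic energy: U = ½LI².
U = ½(7.470×10^-2 H)(16.2 A)² = 9.802 J.

U ≈ 9.80 J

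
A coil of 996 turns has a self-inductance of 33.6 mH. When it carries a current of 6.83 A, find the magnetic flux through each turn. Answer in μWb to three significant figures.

Φ_B ≈ 230 μWb

From L = NΦ_B/I, the flux per turn is Φ_B = LI/N.
Φ_B = (3.360×10^-2 H)(6.83 A)/996 = 2.304×10^-4 Wb.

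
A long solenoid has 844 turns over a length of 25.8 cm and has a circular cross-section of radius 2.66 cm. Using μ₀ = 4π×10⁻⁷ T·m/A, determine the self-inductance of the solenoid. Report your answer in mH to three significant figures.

A = πr² = π(2.660×10^-2 m)² = 2.223×10^-3 m².
For a long solenoid, L = μ₀N²A/ℓ.
L = (4π×10⁻⁷)(844)²(2.223×10^-3)/(0.258 m) = 7.712×10^-3 H.

L ≈ 7.71 mH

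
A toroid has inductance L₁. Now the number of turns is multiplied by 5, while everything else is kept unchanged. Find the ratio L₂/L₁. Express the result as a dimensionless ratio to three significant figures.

For a toroid, L ∝ μᵣN²A/R.
L₂/L₁ = (5)^2 = 25.0.

L₂/L₁ = 25.0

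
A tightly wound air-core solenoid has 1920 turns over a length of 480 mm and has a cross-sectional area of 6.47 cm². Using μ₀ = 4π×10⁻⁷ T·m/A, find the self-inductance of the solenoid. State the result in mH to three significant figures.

A = 6.47 cm² = 6.470×10^-4 m².
For a long solenoid, L = μ₀N²A/ℓ.
L = (4π×10⁻⁷)(1920)²(6.470×10^-4)/(0.48 m) = 6.244×10^-3 H.

L ≈ 6.24 mH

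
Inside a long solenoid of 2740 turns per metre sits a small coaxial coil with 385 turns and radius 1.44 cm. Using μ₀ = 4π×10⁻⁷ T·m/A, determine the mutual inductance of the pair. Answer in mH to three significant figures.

M ≈ 0.864 mH

The outer solenoid produces a uniform field B₁ = μ₀n₁I₁ across the inner coil,
so the flux linkage is N₂Φ = N₂B₁A₂ = μ₀n₁N₂A₂·I₁, giving M = μ₀n₁N₂A₂.
A₂ = πr² = π(1.440×10^-2 m)² = 6.514×10^-4 m².
M = (4π×10⁻⁷)(2740)(385)(6.514×10^-4) = 8.636×10^-4 H.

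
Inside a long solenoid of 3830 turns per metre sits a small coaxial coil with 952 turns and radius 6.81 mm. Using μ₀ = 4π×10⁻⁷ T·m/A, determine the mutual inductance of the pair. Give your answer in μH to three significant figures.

M ≈ 668 μH

The outer solenoid produces a uniform field B₁ = μ₀n₁I₁ across the inner coil,
so the flux linkage is N₂Φ = N₂B₁A₂ = μ₀n₁N₂A₂·I₁, giving M = μ₀n₁N₂A₂.
A₂ = πr² = π(6.810×10^-3 m)² = 1.457×10^-4 m².
M = (4π×10⁻⁷)(3830)(952)(1.457×10^-4) = 6.676×10^-4 H.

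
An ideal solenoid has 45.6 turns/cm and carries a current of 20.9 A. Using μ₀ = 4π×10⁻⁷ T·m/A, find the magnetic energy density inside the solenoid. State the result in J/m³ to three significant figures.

u ≈ 5710 J/m³

B = μ₀nI = (4π×10⁻⁷)(4.560×10^3)(20.9) = 0.1198 T.
u = B²/(2μ₀) = (0.1198)²/(2×4π×10⁻⁷) = 5.707×10^3 J/m³.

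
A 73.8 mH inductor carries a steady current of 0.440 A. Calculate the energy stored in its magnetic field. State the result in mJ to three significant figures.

Stored magnetic energy: U = ½LI².
U = ½(7.380×10^-2 H)(0.440 A)² = 7.144×10^-3 J.

U ≈ 7.14 mJ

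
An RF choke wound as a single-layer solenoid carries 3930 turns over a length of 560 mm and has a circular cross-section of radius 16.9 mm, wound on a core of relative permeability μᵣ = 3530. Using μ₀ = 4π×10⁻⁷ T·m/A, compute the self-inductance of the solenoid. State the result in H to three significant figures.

A = πr² = π(1.690×10^-2 m)² = 8.973×10^-4 m².
For a long solenoid, L = μ₀μᵣN²A/ℓ.
L = (4π×10⁻⁷)(3530)(3930)²(8.973×10^-4)/(0.56 m) = 109.8 H.

L ≈ 110 H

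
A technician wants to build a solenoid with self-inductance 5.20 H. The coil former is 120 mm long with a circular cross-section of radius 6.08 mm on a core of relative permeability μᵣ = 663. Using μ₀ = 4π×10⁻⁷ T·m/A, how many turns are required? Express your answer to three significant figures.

N ≈ 2540 turns

A = πr² = π(6.080×10^-3 m)² = 1.161×10^-4 m².
From L = μ₀μᵣN²A/ℓ, N = √(Lℓ / (μ₀μᵣA)).
N = √[(5.2)(0.12) / ((4π×10⁻⁷)(663)×1.161×10^-4)] = √(6.449×10^6) ≈ 2539.5.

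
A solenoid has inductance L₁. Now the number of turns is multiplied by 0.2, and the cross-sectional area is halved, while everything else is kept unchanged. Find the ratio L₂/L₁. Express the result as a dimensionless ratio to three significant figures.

For a solenoid, L ∝ μᵣN²A/ℓ.
L₂/L₁ = (0.2)^2 × (0.5) = 0.0200.

L₂/L₁ = 0.0200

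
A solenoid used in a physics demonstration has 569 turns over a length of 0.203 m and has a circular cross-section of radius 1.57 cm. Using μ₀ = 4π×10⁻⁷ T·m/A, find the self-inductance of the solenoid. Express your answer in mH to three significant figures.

L ≈ 1.55 mH

A = πr² = π(1.570×10^-2 m)² = 7.744×10^-4 m².
For a long solenoid, L = μ₀N²A/ℓ.
L = (4π×10⁻⁷)(569)²(7.744×10^-4)/(0.203 m) = 1.552×10^-3 H.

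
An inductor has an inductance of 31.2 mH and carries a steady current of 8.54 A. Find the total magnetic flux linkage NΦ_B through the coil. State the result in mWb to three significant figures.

From L = NΦ_B/I, the flux linkage is NΦ_B = LI.
NΦ_B = (3.120×10^-2 H)(8.54 A) = 0.2664 Wb.

NΦ_B ≈ 266 mWb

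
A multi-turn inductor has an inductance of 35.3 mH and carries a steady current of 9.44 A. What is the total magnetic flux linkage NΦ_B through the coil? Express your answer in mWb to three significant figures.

From L = NΦ_B/I, the flux linkage is NΦ_B = LI.
NΦ_B = (3.530×10^-2 H)(9.44 A) = 0.3332 Wb.

NΦ_B ≈ 333 mWb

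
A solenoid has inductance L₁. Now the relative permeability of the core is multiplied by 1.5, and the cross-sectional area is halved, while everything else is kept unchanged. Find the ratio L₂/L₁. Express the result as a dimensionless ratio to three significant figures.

For a solenoid, L ∝ μᵣN²A/ℓ.
L₂/L₁ = (1.5) × (0.5) = 0.750.

L₂/L₁ = 0.750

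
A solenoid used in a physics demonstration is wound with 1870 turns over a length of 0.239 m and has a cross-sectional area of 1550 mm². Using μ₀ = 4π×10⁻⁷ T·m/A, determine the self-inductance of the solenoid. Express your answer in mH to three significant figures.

A = 1550 mm² = 1.550×10^-3 m².
For a long solenoid, L = μ₀N²A/ℓ.
L = (4π×10⁻⁷)(1870)²(1.550×10^-3)/(0.239 m) = 2.850×10^-2 H.

L ≈ 28.5 mH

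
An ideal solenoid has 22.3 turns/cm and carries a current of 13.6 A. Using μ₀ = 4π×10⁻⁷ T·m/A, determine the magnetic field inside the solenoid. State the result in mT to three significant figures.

B ≈ 38.1 mT

Inside a long solenoid, B = μ₀nI.
B = (4π×10⁻⁷)(2.230×10^3 m⁻¹)(13.6 A) = 3.811×10^-2 T.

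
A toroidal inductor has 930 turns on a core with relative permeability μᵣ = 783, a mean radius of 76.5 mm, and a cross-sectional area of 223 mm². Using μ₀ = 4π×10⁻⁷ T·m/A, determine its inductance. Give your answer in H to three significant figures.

L ≈ 0.395 H

For a thin toroid, L = μ₀μᵣN²A/(2πR).
L = (4π×10⁻⁷)(783)(930)²(2.230×10^-4) / (2π×7.650×10^-2 m) = 0.3948 H.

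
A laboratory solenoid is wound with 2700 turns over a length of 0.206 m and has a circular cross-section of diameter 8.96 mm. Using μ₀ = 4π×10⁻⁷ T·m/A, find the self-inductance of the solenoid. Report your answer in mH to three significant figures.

A = π(d/2)² = π(4.480×10^-3 m)² = 6.305×10^-5 m².
For a long solenoid, L = μ₀N²A/ℓ.
L = (4π×10⁻⁷)(2700)²(6.305×10^-5)/(0.206 m) = 2.804×10^-3 H.

L ≈ 2.80 mH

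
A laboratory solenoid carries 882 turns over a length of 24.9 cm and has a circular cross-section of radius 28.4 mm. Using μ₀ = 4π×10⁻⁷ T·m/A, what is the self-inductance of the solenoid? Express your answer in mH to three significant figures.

A = πr² = π(2.840×10^-2 m)² = 2.534×10^-3 m².
For a long solenoid, L = μ₀N²A/ℓ.
L = (4π×10⁻⁷)(882)²(2.534×10^-3)/(0.249 m) = 9.948×10^-3 H.

L ≈ 9.95 mH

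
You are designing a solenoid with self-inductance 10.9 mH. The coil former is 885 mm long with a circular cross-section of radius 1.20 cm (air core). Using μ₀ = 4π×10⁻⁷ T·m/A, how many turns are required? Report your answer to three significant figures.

A = πr² = π(1.200×10^-2 m)² = 4.524×10^-4 m².
From L = μ₀N²A/ℓ, N = √(Lℓ / (μ₀A)).
N = √[(1.090×10^-2)(0.885) / ((4π×10⁻⁷)×4.524×10^-4)] = √(1.697×10^7) ≈ 4119.3.

N ≈ 4120 turns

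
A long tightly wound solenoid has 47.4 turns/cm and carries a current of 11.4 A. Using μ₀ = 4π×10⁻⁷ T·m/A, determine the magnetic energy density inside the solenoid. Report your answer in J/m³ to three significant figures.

u ≈ 1830 J/m³

B = μ₀nI = (4π×10⁻⁷)(4.740×10^3)(11.4) = 6.790×10^-2 T.
u = B²/(2μ₀) = (6.790×10^-2)²/(2×4π×10⁻⁷) = 1.8346×10^3 J/m³.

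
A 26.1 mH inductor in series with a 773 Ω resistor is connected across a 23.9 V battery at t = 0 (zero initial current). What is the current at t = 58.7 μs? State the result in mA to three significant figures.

τ = L/R = 2.610×10^-2/773 = 3.376×10^-5 s; final current I_∞ = ε/R = 23.9/773 = 3.092×10^-2 A.
I(t) = I_∞(1 − e^(−t/τ)) with t/τ = 1.739.
I = (3.092×10^-2)(1 − e^(−1.739)) = 2.548×10^-2 A.

I ≈ 25.5 mA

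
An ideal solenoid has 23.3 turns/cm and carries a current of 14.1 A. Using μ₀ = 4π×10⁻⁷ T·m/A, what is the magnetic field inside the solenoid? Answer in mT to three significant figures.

B ≈ 41.3 mT

Inside a long solenoid, B = μ₀nI.
B = (4π×10⁻⁷)(2.330×10^3 m⁻¹)(14.1 A) = 4.128×10^-2 T.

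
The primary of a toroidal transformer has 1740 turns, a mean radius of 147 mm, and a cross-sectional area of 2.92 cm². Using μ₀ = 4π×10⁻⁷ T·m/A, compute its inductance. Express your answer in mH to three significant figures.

For a thin toroid, L = μ₀N²A/(2πR).
L = (4π×10⁻⁷)(1740)²(2.920×10^-4) / (2π×0.147 m) = 1.203×10^-3 H.

L ≈ 1.20 mH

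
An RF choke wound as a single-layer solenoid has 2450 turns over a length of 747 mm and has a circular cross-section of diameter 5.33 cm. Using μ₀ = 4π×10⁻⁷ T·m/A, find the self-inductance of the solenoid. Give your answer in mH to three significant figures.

L ≈ 22.5 mH

A = π(d/2)² = π(2.665×10^-2 m)² = 2.231×10^-3 m².
For a long solenoid, L = μ₀N²A/ℓ.
L = (4π×10⁻⁷)(2450)²(2.231×10^-3)/(0.747 m) = 2.253×10^-2 H.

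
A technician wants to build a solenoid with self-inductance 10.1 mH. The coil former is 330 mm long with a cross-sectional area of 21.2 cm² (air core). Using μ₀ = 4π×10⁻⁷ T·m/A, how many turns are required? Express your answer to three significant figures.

N ≈ 1120 turns

A = 21.2 cm² = 2.120×10^-3 m².
From L = μ₀N²A/ℓ, N = √(Lℓ / (μ₀A)).
N = √[(1.010×10^-2)(0.33) / ((4π×10⁻⁷)×2.120×10^-3)] = √(1.251×10^6) ≈ 1118.5.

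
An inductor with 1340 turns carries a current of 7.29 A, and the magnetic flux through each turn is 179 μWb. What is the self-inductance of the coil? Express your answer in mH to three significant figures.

Self-inductance is defined by L = NΦ_B/I (flux linkage over current).
L = (1340)(1.790×10^-4 Wb)/(7.29 A) = 3.290×10^-2 H.

L ≈ 32.9 mH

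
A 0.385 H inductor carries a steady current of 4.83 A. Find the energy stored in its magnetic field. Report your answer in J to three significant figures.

U ≈ 4.49 J

Stored magnetic energy: U = ½LI².
U = ½(0.385 H)(4.83 A)² = 4.491 J.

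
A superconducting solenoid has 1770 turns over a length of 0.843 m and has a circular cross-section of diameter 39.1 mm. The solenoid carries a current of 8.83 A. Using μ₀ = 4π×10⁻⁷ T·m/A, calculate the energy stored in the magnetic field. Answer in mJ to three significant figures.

A = π(d/2)² = π(1.955×10^-2 m)² = 1.201×10^-3 m².
L = μ₀N²A/ℓ = (4π×10⁻⁷)(1770)²(1.201×10^-3)/(0.843) = 5.608×10^-3 H.
U = ½LI² = ½(5.608×10^-3)(8.83)² = 0.2186 J.

U ≈ 219 mJ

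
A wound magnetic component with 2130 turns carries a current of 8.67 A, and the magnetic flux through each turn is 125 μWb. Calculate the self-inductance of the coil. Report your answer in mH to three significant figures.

Self-inductance is defined by L = NΦ_B/I (flux linkage over current).
L = (2130)(1.250×10^-4 Wb)/(8.67 A) = 3.071×10^-2 H.

L ≈ 30.7 mH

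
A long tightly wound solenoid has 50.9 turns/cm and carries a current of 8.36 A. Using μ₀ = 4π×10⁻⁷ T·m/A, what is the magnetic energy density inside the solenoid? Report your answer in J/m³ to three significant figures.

u ≈ 1140 J/m³

B = μ₀nI = (4π×10⁻⁷)(5.090×10^3)(8.36) = 5.347×10^-2 T.
u = B²/(2μ₀) = (5.347×10^-2)²/(2×4π×10⁻⁷) = 1.138×10^3 J/m³.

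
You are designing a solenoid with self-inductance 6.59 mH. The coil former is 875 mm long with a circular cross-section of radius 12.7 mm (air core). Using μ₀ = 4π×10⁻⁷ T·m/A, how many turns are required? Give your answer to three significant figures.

A = πr² = π(1.270×10^-2 m)² = 5.067×10^-4 m².
From L = μ₀N²A/ℓ, N = √(Lℓ / (μ₀A)).
N = √[(6.590×10^-3)(0.875) / ((4π×10⁻⁷)×5.067×10^-4)] = √(9.056×10^6) ≈ 3009.3.

N ≈ 3010 turns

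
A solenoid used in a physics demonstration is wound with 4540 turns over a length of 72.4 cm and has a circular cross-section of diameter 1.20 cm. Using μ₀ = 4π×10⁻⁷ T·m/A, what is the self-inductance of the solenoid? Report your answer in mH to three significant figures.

L ≈ 4.05 mH

A = π(d/2)² = π(6.000×10^-3 m)² = 1.131×10^-4 m².
For a long solenoid, L = μ₀N²A/ℓ.
L = (4π×10⁻⁷)(4540)²(1.131×10^-4)/(0.724 m) = 4.046×10^-3 H.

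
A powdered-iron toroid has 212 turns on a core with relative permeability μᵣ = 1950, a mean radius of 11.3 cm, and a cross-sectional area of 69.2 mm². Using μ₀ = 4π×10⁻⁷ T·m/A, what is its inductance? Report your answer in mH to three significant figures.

For a thin toroid, L = μ₀μᵣN²A/(2πR).
L = (4π×10⁻⁷)(1950)(212)²(6.920×10^-5) / (2π×0.113 m) = 1.073×10^-2 H.

L ≈ 10.7 mH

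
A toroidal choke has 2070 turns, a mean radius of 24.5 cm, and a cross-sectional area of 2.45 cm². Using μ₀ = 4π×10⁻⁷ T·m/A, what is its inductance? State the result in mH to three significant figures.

L ≈ 0.857 mH

For a thin toroid, L = μ₀N²A/(2πR).
L = (4π×10⁻⁷)(2070)²(2.450×10^-4) / (2π×0.245 m) = 8.570×10^-4 H.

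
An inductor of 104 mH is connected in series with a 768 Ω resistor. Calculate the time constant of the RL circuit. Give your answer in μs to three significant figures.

τ = L/R = (0.104 H)/(768 Ω) = 1.354×10^-4 s.

τ ≈ 135 μs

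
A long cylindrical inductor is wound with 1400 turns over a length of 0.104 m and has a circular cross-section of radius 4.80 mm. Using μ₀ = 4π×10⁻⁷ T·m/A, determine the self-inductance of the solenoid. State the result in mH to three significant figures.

A = πr² = π(4.800×10^-3 m)² = 7.238×10^-5 m².
For a long solenoid, L = μ₀N²A/ℓ.
L = (4π×10⁻⁷)(1400)²(7.238×10^-5)/(0.104 m) = 1.714×10^-3 H.

L ≈ 1.71 mH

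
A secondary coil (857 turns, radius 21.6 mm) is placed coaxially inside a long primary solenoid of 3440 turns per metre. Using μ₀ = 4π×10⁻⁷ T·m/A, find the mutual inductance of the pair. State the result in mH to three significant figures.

The outer solenoid produces a uniform field B₁ = μ₀n₁I₁ across the inner coil,
so the flux linkage is N₂Φ = N₂B₁A₂ = μ₀n₁N₂A₂·I₁, giving M = μ₀n₁N₂A₂.
A₂ = πr² = π(2.160×10^-2 m)² = 1.466×10^-3 m².
M = (4π×10⁻⁷)(3440)(857)(1.466×10^-3) = 5.430×10^-3 H.

M ≈ 5.43 mH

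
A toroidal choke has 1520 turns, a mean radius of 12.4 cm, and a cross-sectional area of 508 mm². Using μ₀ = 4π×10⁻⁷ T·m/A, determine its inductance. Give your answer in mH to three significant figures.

For a thin toroid, L = μ₀N²A/(2πR).
L = (4π×10⁻⁷)(1520)²(5.080×10^-4) / (2π×0.124 m) = 1.893×10^-3 H.

L ≈ 1.89 mH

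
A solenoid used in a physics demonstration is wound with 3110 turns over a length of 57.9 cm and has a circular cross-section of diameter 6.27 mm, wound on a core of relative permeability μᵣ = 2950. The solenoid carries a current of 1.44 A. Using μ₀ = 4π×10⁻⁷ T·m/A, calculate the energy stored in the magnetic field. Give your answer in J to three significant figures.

A = π(d/2)² = π(3.135×10^-3 m)² = 3.088×10^-5 m².
L = μ₀μᵣN²A/ℓ = (4π×10⁻⁷)(2950)(3110)²(3.088×10^-5)/(0.579) = 1.912 H.
U = ½LI² = ½(1.912)(1.44)² = 1.982 J.

U ≈ 1.98 J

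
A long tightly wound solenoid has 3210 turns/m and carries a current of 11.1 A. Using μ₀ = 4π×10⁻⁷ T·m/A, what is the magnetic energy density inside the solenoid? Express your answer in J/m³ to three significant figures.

u ≈ 798 J/m³

B = μ₀nI = (4π×10⁻⁷)(3.210×10^3)(11.1) = 4.478×10^-2 T.
u = B²/(2μ₀) = (4.478×10^-2)²/(2×4π×10⁻⁷) = 797.7 J/m³.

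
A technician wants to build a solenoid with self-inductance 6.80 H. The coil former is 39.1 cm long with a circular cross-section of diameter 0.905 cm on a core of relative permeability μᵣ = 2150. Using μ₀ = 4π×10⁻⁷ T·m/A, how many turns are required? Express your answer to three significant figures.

A = π(d/2)² = π(4.525×10^-3 m)² = 6.433×10^-5 m².
From L = μ₀μᵣN²A/ℓ, N = √(Lℓ / (μ₀μᵣA)).
N = √[(6.8)(0.391) / ((4π×10⁻⁷)(2150)×6.433×10^-5)] = √(1.530×10^7) ≈ 3911.3.

N ≈ 3910 turns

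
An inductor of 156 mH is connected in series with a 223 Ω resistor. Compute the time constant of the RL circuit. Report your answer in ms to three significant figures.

τ ≈ 0.700 ms

τ = L/R = (0.156 H)/(223 Ω) = 6.996×10^-4 s.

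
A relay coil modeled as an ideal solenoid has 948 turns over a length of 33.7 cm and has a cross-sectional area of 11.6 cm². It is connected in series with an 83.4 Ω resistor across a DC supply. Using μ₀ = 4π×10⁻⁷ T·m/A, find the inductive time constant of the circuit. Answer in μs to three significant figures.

τ ≈ 46.6 μs

A = 11.6 cm² = 1.160×10^-3 m².
L = μ₀N²A/ℓ = (4π×10⁻⁷)(948)²(1.160×10^-3)/(0.337) = 3.887×10^-3 H.
τ = L/R = (3.887×10^-3)/(83.4) = 4.661×10^-5 s.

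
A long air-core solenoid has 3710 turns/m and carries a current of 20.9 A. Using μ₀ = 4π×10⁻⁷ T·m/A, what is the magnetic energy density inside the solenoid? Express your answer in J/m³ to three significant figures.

u ≈ 3780 J/m³

B = μ₀nI = (4π×10⁻⁷)(3.710×10^3)(20.9) = 9.744×10^-2 T.
u = B²/(2μ₀) = (9.744×10^-2)²/(2×4π×10⁻⁷) = 3.778×10^3 J/m³.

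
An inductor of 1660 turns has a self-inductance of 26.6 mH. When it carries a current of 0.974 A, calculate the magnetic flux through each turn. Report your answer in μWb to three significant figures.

Φ_B ≈ 15.6 μWb

From L = NΦ_B/I, the flux per turn is Φ_B = LI/N.
Φ_B = (2.660×10^-2 H)(0.974 A)/1660 = 1.561×10^-5 Wb.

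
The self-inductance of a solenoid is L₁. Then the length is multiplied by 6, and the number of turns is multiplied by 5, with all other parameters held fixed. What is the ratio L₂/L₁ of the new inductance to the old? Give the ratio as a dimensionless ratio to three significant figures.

L₂/L₁ = 4.17

For a solenoid, L ∝ μᵣN²A/ℓ.
L₂/L₁ = (6)^-1 × (5)^2 = 4.17.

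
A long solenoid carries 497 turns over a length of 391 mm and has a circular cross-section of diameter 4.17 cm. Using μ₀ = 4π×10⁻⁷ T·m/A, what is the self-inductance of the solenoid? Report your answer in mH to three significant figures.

A = π(d/2)² = π(2.085×10^-2 m)² = 1.366×10^-3 m².
For a long solenoid, L = μ₀N²A/ℓ.
L = (4π×10⁻⁷)(497)²(1.366×10^-3)/(0.391 m) = 1.084×10^-3 H.

L ≈ 1.08 mH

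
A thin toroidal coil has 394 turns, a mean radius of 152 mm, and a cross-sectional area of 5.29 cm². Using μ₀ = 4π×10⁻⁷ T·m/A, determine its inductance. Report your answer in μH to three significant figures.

L ≈ 108 μH

For a thin toroid, L = μ₀N²A/(2πR).
L = (4π×10⁻⁷)(394)²(5.290×10^-4) / (2π×0.152 m) = 1.081×10^-4 H.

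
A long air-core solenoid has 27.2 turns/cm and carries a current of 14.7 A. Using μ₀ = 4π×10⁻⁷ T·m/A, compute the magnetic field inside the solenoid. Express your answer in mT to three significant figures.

B ≈ 50.2 mT

Inside a long solenoid, B = μ₀nI.
B = (4π×10⁻⁷)(2.720×10^3 m⁻¹)(14.7 A) = 5.0245×10^-2 T.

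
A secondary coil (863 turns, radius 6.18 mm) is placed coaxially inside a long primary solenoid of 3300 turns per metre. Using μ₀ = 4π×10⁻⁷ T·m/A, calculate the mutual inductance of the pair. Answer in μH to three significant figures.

The outer solenoid produces a uniform field B₁ = μ₀n₁I₁ across the inner coil,
so the flux linkage is N₂Φ = N₂B₁A₂ = μ₀n₁N₂A₂·I₁, giving M = μ₀n₁N₂A₂.
A₂ = πr² = π(6.180×10^-3 m)² = 1.200×10^-4 m².
M = (4π×10⁻⁷)(3300)(863)(1.200×10^-4) = 4.294×10^-4 H.

M ≈ 429 μH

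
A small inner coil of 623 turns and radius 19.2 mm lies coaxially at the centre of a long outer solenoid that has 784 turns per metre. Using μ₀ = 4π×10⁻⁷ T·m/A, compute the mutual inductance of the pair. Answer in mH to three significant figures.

M ≈ 0.711 mH

The outer solenoid produces a uniform field B₁ = μ₀n₁I₁ across the inner coil,
so the flux linkage is N₂Φ = N₂B₁A₂ = μ₀n₁N₂A₂·I₁, giving M = μ₀n₁N₂A₂.
A₂ = πr² = π(1.920×10^-2 m)² = 1.158×10^-3 m².
M = (4π×10⁻⁷)(784)(623)(1.158×10^-3) = 7.108×10^-4 H.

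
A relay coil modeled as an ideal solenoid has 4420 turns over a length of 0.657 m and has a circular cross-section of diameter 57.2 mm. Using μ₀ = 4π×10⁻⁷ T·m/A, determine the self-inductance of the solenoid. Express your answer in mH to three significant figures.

L ≈ 96.0 mH

A = π(d/2)² = π(2.860×10^-2 m)² = 2.570×10^-3 m².
For a long solenoid, L = μ₀N²A/ℓ.
L = (4π×10⁻⁷)(4420)²(2.570×10^-3)/(0.657 m) = 9.602×10^-2 H.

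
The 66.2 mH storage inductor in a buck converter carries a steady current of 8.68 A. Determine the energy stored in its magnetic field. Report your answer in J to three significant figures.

U ≈ 2.49 J

Stored magnetic energy: U = ½LI².
U = ½(6.620×10^-2 H)(8.68 A)² = 2.494 J.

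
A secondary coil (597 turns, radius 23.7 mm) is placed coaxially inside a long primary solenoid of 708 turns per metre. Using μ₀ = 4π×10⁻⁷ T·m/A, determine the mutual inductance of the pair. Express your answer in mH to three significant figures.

The outer solenoid produces a uniform field B₁ = μ₀n₁I₁ across the inner coil,
so the flux linkage is N₂Φ = N₂B₁A₂ = μ₀n₁N₂A₂·I₁, giving M = μ₀n₁N₂A₂.
A₂ = πr² = π(2.370×10^-2 m)² = 1.7646×10^-3 m².
M = (4π×10⁻⁷)(708)(597)(1.7646×10^-3) = 9.373×10^-4 H.

M ≈ 0.937 mH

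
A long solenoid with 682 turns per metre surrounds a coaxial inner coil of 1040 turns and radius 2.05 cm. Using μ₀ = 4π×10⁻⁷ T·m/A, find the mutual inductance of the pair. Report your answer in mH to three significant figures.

The outer solenoid produces a uniform field B₁ = μ₀n₁I₁ across the inner coil,
so the flux linkage is N₂Φ = N₂B₁A₂ = μ₀n₁N₂A₂·I₁, giving M = μ₀n₁N₂A₂.
A₂ = πr² = π(2.050×10^-2 m)² = 1.320×10^-3 m².
M = (4π×10⁻⁷)(682)(1040)(1.320×10^-3) = 1.177×10^-3 H.

M ≈ 1.18 mH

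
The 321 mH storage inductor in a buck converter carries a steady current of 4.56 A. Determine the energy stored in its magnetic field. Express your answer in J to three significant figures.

U ≈ 3.34 J

Stored magnetic energy: U = ½LI².
U = ½(0.321 H)(4.56 A)² = 3.337 J.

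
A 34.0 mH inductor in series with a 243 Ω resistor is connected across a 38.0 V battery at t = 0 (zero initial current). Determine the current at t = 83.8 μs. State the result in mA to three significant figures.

τ = L/R = 3.400×10^-2/243 = 1.399×10^-4 s; final current I_∞ = ε/R = 38.0/243 = 0.1564 A.
I(t) = I_∞(1 − e^(−t/τ)) with t/τ = 0.599.
I = (0.1564)(1 − e^(−0.599)) = 7.046×10^-2 A.

I ≈ 70.5 mA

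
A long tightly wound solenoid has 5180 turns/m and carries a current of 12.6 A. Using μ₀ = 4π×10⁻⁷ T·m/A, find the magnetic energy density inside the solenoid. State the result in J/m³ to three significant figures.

B = μ₀nI = (4π×10⁻⁷)(5.180×10^3)(12.6) = 8.202×10^-2 T.
u = B²/(2μ₀) = (8.202×10^-2)²/(2×4π×10⁻⁷) = 2.677×10^3 J/m³.

u ≈ 2680 J/m³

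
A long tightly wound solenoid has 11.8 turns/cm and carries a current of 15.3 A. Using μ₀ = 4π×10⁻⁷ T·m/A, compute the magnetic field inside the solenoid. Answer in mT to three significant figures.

Inside a long solenoid, B = μ₀nI.
B = (4π×10⁻⁷)(1.180×10^3 m⁻¹)(15.3 A) = 2.269×10^-2 T.

B ≈ 22.7 mT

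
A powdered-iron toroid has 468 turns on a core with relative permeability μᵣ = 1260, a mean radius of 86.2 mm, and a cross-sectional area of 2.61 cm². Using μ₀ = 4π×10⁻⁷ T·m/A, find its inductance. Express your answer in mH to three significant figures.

L ≈ 167 mH

For a thin toroid, L = μ₀μᵣN²A/(2πR).
L = (4π×10⁻⁷)(1260)(468)²(2.610×10^-4) / (2π×8.620×10^-2 m) = 0.1671 H.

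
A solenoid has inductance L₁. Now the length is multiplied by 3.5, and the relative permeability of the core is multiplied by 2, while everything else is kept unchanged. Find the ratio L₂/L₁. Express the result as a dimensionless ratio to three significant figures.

L₂/L₁ = 0.571

For a solenoid, L ∝ μᵣN²A/ℓ.
L₂/L₁ = (3.5)^-1 × (2) = 0.571.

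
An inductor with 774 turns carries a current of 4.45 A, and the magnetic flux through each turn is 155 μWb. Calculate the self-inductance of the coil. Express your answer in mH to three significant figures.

Self-inductance is defined by L = NΦ_B/I (flux linkage over current).
L = (774)(1.550×10^-4 Wb)/(4.45 A) = 2.696×10^-2 H.

L ≈ 27.0 mH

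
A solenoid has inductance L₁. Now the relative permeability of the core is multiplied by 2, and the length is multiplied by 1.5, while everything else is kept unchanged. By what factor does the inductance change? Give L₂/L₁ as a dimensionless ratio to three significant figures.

L₂/L₁ = 1.33

For a solenoid, L ∝ μᵣN²A/ℓ.
L₂/L₁ = (2) × (1.5)^-1 = 1.33.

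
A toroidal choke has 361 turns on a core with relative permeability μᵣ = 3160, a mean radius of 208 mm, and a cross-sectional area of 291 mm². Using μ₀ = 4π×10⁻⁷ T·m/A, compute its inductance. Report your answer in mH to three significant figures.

For a thin toroid, L = μ₀μᵣN²A/(2πR).
L = (4π×10⁻⁷)(3160)(361)²(2.910×10^-4) / (2π×0.208 m) = 0.1152 H.

L ≈ 115 mH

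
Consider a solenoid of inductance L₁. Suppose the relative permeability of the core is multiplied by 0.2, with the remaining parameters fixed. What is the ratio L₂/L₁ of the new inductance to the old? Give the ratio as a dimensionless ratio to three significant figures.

For a solenoid, L ∝ μᵣN²A/ℓ.
L₂/L₁ = (0.2) = 0.200.

L₂/L₁ = 0.200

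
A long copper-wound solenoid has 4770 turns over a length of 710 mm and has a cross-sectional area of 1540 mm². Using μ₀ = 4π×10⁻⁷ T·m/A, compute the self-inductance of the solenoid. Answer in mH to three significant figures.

A = 1540 mm² = 1.540×10^-3 m².
For a long solenoid, L = μ₀N²A/ℓ.
L = (4π×10⁻⁷)(4770)²(1.540×10^-3)/(0.71 m) = 6.202×10^-2 H.

L ≈ 62.0 mH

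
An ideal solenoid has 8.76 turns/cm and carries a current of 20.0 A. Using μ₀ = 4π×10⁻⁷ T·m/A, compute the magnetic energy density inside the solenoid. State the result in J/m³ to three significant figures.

B = μ₀nI = (4π×10⁻⁷)(876)(20.0) = 2.202×10^-2 T.
u = B²/(2μ₀) = (2.202×10^-2)²/(2×4π×10⁻⁷) = 192.9 J/m³.

u ≈ 193 J/m³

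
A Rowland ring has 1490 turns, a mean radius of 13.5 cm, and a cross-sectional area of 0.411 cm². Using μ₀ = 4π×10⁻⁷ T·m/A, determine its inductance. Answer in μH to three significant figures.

L ≈ 135 μH

For a thin toroid, L = μ₀N²A/(2πR).
L = (4π×10⁻⁷)(1490)²(4.110×10^-5) / (2π×0.135 m) = 1.352×10^-4 H.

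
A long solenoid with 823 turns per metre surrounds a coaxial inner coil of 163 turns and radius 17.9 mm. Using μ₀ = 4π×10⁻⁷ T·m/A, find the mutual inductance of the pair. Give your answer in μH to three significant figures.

M ≈ 170 μH

The outer solenoid produces a uniform field B₁ = μ₀n₁I₁ across the inner coil,
so the flux linkage is N₂Φ = N₂B₁A₂ = μ₀n₁N₂A₂·I₁, giving M = μ₀n₁N₂A₂.
A₂ = πr² = π(1.790×10^-2 m)² = 1.007×10^-3 m².
M = (4π×10⁻⁷)(823)(163)(1.007×10^-3) = 1.697×10^-4 H.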